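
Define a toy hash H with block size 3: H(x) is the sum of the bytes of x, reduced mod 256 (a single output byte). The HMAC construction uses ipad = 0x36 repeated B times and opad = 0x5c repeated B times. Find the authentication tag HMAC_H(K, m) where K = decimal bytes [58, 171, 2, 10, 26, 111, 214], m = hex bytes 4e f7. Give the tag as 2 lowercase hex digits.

Key decimal bytes [58, 171, 2, 10, 26, 111, 214] = 3a ab 02 0a 1a 6f d6 is 7 bytes > B = 3, so hash it first: H(key) = 50, then zero-pad to 3 bytes: K' = 50 00 00.
K' ⊕ ipad = 66 36 36.  K' ⊕ opad = 0c 5c 5c.
Inner input = (K'⊕ipad) ∥ m = 66 36 36 ∥ 4e f7.
Inner hash: sum = 102+54+54+78+247 = 535; mod 256 = 23 → 17.
Outer input = (K'⊕opad) ∥ inner = 0c 5c 5c ∥ 17.
Outer hash (tag): sum = 12+92+92+23 = 219 → db.

db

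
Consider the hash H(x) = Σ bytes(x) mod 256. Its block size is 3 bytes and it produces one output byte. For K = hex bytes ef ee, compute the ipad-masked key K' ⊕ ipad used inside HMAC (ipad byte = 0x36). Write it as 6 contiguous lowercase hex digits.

d9d836

Key hex bytes ef ee is 2 bytes ≤ B = 3; zero-pad to 3 bytes: K' = ef ee 00.
XOR each byte with 0x36: ef⊕36=d9, ee⊕36=d8, 00⊕36=36.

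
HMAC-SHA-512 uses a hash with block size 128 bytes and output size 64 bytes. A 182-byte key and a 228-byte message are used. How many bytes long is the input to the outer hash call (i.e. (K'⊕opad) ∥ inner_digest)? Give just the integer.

Key is 182 > 128 bytes, so it is hashed to 64 bytes then zero-padded to 128: |K'| = 128.
Outer input = (K'⊕opad) ∥ H(inner) → 128 + 64 = 192 bytes.

192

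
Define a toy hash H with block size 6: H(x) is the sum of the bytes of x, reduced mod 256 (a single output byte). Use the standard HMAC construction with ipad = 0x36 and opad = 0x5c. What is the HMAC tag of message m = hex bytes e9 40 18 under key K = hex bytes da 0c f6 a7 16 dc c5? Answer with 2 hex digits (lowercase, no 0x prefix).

8d

Key hex bytes da 0c f6 a7 16 dc c5 is 7 bytes > B = 6, so hash it first: H(key) = 3a, then zero-pad to 6 bytes: K' = 3a 00 00 00 00 00.
K' ⊕ ipad = 0c 36 36 36 36 36.  K' ⊕ opad = 66 5c 5c 5c 5c 5c.
Inner input = (K'⊕ipad) ∥ m = 0c 36 36 36 36 36 ∥ e9 40 18.
Inner hash: sum = 12+54+54+54+54+54+233+64+24 = 603; mod 256 = 91 → 5b.
Outer input = (K'⊕opad) ∥ inner = 66 5c 5c 5c 5c 5c ∥ 5b.
Outer hash (tag): sum = 102+92+92+92+92+92+91 = 653; mod 256 = 141 → 8d.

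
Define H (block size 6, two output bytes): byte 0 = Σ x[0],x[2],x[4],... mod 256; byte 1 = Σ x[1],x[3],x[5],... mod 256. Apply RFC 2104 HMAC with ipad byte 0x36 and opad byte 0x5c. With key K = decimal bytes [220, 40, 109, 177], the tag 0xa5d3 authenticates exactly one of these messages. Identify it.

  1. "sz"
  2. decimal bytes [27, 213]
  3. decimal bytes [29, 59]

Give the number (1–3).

3

Key decimal bytes [220, 40, 109, 177] = dc 28 6d b1 is 4 bytes ≤ B = 6; zero-pad to 6 bytes: K' = dc 28 6d b1 00 00.
K' ⊕ ipad = ea 1e 5b 87 36 36; K' ⊕ opad = 80 74 31 ed 5c 5c.
m1: inner = H(ea 1e 5b 87 36 36 73 7a) = ee 55; tag = H(80 74 31 ed 5c 5c ee 55) = fb12
m2: inner = H(ea 1e 5b 87 36 36 1b d5) = 96 b0; tag = H(80 74 31 ed 5c 5c 96 b0) = a36d
m3: inner = H(ea 1e 5b 87 36 36 1d 3b) = 98 16; tag = H(80 74 31 ed 5c 5c 98 16) = a5d3 ← matches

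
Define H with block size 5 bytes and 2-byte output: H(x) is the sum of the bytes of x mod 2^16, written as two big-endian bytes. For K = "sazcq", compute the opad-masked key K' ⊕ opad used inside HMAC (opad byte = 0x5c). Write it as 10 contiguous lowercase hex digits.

Key "sazcq" = 73 61 7a 63 71 is exactly B = 5 bytes: K' = 73 61 7a 63 71.
XOR each byte with 0x5c: 73⊕5c=2f, 61⊕5c=3d, 7a⊕5c=26, 63⊕5c=3f, 71⊕5c=2d.

2f3d263f2d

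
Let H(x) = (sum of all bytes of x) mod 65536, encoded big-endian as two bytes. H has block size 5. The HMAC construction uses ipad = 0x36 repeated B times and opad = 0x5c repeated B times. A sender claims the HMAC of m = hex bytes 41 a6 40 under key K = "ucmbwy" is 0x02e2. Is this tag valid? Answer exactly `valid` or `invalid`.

Key "ucmbwy" = 75 63 6d 62 77 79 is 6 bytes > B = 5, so hash it first: H(key) = 02 97, then zero-pad to 5 bytes: K' = 02 97 00 00 00.
K' ⊕ ipad = 34 a1 36 36 36; K' ⊕ opad = 5e cb 5c 5c 5c.
Inner hash: sum = 52+161+54+54+54+65+166+64 = 670 → 02 9e.
Outer hash (recomputed tag): sum = 94+203+92+92+92+2+158 = 733 → 02 dd.
Recomputed tag = 02dd; claimed = 02e2 → mismatch.

invalid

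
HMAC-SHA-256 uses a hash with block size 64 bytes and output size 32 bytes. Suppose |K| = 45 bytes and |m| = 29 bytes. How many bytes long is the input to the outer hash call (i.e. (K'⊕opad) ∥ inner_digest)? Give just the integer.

Key is 45 ≤ 64 bytes, zero-padded: |K'| = 64.
Outer input = (K'⊕opad) ∥ H(inner) → 64 + 32 = 96 bytes.

96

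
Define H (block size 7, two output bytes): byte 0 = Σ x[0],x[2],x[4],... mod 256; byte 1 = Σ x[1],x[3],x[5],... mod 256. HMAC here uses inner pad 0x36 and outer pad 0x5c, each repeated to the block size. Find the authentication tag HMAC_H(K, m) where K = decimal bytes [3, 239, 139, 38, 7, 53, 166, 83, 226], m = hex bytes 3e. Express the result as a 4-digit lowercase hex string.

Key decimal bytes [3, 239, 139, 38, 7, 53, 166, 83, 226] = 03 ef 8b 26 07 35 a6 53 e2 is 9 bytes > B = 7, so hash it first: H(key) = 1d 9d, then zero-pad to 7 bytes: K' = 1d 9d 00 00 00 00 00.
K' ⊕ ipad = 2b ab 36 36 36 36 36.  K' ⊕ opad = 41 c1 5c 5c 5c 5c 5c.
Inner input = (K'⊕ipad) ∥ m = 2b ab 36 36 36 36 36 ∥ 3e.
Inner hash: even-index sum = 205 mod 256 = 205; odd-index sum = 341 mod 256 = 85 → cd 55.
Outer input = (K'⊕opad) ∥ inner = 41 c1 5c 5c 5c 5c 5c ∥ cd 55.
Outer hash (tag): even-index sum = 426 mod 256 = 170; odd-index sum = 582 mod 256 = 70 → aa 46.

aa46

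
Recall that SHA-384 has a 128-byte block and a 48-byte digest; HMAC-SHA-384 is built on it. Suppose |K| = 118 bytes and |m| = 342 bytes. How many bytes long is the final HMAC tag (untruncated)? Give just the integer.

The tag is one SHA-384 digest: 48 bytes.

48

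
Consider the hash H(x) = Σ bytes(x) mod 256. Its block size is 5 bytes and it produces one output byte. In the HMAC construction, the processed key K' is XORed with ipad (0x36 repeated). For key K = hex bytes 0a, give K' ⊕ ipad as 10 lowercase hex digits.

3c36363636

Key hex bytes 0a is 1 byte ≤ B = 5; zero-pad to 5 bytes: K' = 0a 00 00 00 00.
XOR each byte with 0x36: 0a⊕36=3c, 00⊕36=36, 00⊕36=36, 00⊕36=36, 00⊕36=36.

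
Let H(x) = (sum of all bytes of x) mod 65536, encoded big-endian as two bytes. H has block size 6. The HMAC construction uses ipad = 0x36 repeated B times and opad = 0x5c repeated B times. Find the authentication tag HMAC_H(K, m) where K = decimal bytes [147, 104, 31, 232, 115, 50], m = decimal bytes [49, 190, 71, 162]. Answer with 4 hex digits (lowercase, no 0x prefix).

Key decimal bytes [147, 104, 31, 232, 115, 50] = 93 68 1f e8 73 32 is exactly B = 6 bytes: K' = 93 68 1f e8 73 32.
K' ⊕ ipad = a5 5e 29 de 45 04.  K' ⊕ opad = cf 34 43 b4 2f 6e.
Inner input = (K'⊕ipad) ∥ m = a5 5e 29 de 45 04 ∥ 31 be 47 a2.
Inner hash: sum = 165+94+41+222+69+4+49+190+71+162 = 1067 → 04 2b.
Outer input = (K'⊕opad) ∥ inner = cf 34 43 b4 2f 6e ∥ 04 2b.
Outer hash (tag): sum = 207+52+67+180+47+110+4+43 = 710 → 02 c6.

02c6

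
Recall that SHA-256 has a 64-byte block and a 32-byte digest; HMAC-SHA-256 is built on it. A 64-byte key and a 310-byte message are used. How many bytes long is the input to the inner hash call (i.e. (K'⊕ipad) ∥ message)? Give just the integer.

374

Key is 64 ≤ 64 bytes, zero-padded: |K'| = 64.
Inner input = (K'⊕ipad) ∥ m → 64 + 310 = 374 bytes.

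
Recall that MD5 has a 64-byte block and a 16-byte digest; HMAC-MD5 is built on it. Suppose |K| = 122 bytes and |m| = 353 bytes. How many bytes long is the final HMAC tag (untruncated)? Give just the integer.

The tag is one MD5 digest: 16 bytes.

16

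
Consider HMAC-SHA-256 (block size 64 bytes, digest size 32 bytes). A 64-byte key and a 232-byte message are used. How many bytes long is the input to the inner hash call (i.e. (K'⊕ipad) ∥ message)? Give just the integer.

Key is 64 ≤ 64 bytes, zero-padded: |K'| = 64.
Inner input = (K'⊕ipad) ∥ m → 64 + 232 = 296 bytes.

296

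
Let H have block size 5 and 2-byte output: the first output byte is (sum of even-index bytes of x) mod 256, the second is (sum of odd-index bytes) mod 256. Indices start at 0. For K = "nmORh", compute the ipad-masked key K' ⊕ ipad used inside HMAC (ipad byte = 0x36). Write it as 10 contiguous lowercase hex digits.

585b79645e

Key "nmORh" = 6e 6d 4f 52 68 is exactly B = 5 bytes: K' = 6e 6d 4f 52 68.
XOR each byte with 0x36: 6e⊕36=58, 6d⊕36=5b, 4f⊕36=79, 52⊕36=64, 68⊕36=5e.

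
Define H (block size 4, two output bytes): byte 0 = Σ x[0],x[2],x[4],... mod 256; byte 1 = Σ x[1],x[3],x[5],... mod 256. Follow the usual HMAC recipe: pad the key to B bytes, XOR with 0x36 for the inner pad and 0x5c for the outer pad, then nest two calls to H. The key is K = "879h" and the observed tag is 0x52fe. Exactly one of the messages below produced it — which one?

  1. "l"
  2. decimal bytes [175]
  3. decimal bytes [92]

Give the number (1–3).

1

Key "879h" = 38 37 39 68 is exactly B = 4 bytes: K' = 38 37 39 68.
K' ⊕ ipad = 0e 01 0f 5e; K' ⊕ opad = 64 6b 65 34.
m1: inner = H(0e 01 0f 5e 6c) = 89 5f; tag = H(64 6b 65 34 89 5f) = 52fe ← matches
m2: inner = H(0e 01 0f 5e af) = cc 5f; tag = H(64 6b 65 34 cc 5f) = 95fe
m3: inner = H(0e 01 0f 5e 5c) = 79 5f; tag = H(64 6b 65 34 79 5f) = 42fe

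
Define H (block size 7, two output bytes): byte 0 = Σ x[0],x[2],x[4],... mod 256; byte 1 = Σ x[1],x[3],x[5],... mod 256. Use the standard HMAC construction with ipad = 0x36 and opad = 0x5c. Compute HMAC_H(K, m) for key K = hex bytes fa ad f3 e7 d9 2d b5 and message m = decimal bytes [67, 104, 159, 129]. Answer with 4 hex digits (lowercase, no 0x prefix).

2c09

Key hex bytes fa ad f3 e7 d9 2d b5 is exactly B = 7 bytes: K' = fa ad f3 e7 d9 2d b5.
K' ⊕ ipad = cc 9b c5 d1 ef 1b 83.  K' ⊕ opad = a6 f1 af bb 85 71 e9.
Inner input = (K'⊕ipad) ∥ m = cc 9b c5 d1 ef 1b 83 ∥ 43 68 9f 81.
Inner hash: even-index sum = 1004 mod 256 = 236; odd-index sum = 617 mod 256 = 105 → ec 69.
Outer input = (K'⊕opad) ∥ inner = a6 f1 af bb 85 71 e9 ∥ ec 69.
Outer hash (tag): even-index sum = 812 mod 256 = 44; odd-index sum = 777 mod 256 = 9 → 2c 09.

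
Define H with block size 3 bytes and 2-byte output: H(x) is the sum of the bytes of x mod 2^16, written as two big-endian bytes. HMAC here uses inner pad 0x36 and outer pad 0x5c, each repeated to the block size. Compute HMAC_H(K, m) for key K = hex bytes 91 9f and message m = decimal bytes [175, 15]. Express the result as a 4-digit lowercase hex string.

0232

Key hex bytes 91 9f is 2 bytes ≤ B = 3; zero-pad to 3 bytes: K' = 91 9f 00.
K' ⊕ ipad = a7 a9 36.  K' ⊕ opad = cd c3 5c.
Inner input = (K'⊕ipad) ∥ m = a7 a9 36 ∥ af 0f.
Inner hash: sum = 167+169+54+175+15 = 580 → 02 44.
Outer input = (K'⊕opad) ∥ inner = cd c3 5c ∥ 02 44.
Outer hash (tag): sum = 205+195+92+2+68 = 562 → 02 32.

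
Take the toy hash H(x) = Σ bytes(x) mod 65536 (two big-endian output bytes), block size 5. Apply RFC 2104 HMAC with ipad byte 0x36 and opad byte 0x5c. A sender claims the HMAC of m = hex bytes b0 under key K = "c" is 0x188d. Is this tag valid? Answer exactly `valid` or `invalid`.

Key "c" = 63 is 1 byte ≤ B = 5; zero-pad to 5 bytes: K' = 63 00 00 00 00.
K' ⊕ ipad = 55 36 36 36 36; K' ⊕ opad = 3f 5c 5c 5c 5c.
Inner hash: sum = 85+54+54+54+54+176 = 477 → 01 dd.
Outer hash (recomputed tag): sum = 63+92+92+92+92+1+221 = 653 → 02 8d.
Recomputed tag = 028d; claimed = 188d → mismatch.

invalid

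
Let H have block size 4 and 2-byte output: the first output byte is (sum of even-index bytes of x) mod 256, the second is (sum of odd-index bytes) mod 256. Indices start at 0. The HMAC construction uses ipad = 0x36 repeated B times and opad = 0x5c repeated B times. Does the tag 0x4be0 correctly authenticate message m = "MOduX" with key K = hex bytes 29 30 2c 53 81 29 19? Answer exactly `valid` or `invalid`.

Key hex bytes 29 30 2c 53 81 29 19 is 7 bytes > B = 4, so hash it first: H(key) = ef ac, then zero-pad to 4 bytes: K' = ef ac 00 00.
K' ⊕ ipad = d9 9a 36 36; K' ⊕ opad = b3 f0 5c 5c.
Inner hash: even-index sum = 536 mod 256 = 24; odd-index sum = 404 mod 256 = 148 → 18 94.
Outer hash (recomputed tag): even-index sum = 295 mod 256 = 39; odd-index sum = 480 mod 256 = 224 → 27 e0.
Recomputed tag = 27e0; claimed = 4be0 → mismatch.

invalid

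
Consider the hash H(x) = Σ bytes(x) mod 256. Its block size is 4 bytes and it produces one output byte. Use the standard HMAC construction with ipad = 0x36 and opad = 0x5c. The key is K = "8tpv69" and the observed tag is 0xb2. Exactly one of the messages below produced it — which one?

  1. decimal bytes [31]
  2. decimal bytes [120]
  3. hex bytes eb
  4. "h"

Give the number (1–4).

4

Key "8tpv69" = 38 74 70 76 36 39 is 6 bytes > B = 4, so hash it first: H(key) = 01, then zero-pad to 4 bytes: K' = 01 00 00 00.
K' ⊕ ipad = 37 36 36 36; K' ⊕ opad = 5d 5c 5c 5c.
m1: inner = H(37 36 36 36 1f) = f8; tag = H(5d 5c 5c 5c f8) = 69
m2: inner = H(37 36 36 36 78) = 51; tag = H(5d 5c 5c 5c 51) = c2
m3: inner = H(37 36 36 36 eb) = c4; tag = H(5d 5c 5c 5c c4) = 35
m4: inner = H(37 36 36 36 68) = 41; tag = H(5d 5c 5c 5c 41) = b2 ← matches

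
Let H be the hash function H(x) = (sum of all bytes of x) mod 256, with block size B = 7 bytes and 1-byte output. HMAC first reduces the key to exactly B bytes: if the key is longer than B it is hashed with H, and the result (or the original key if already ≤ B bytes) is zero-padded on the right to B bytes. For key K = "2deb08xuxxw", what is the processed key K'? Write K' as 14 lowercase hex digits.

|K| = 11 > B = 7, so first hash the key.
H(K): sum = 50+100+101+98+48+56+120+117+120+120+119 = 1049; mod 256 = 25 → 19.
Zero-pad H(K) = 19 to 7 bytes: K' = 19 00 00 00 00 00 00.

19000000000000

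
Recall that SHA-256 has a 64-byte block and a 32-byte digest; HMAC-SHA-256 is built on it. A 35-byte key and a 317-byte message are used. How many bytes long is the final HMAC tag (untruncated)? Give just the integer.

32

The tag is one SHA-256 digest: 32 bytes.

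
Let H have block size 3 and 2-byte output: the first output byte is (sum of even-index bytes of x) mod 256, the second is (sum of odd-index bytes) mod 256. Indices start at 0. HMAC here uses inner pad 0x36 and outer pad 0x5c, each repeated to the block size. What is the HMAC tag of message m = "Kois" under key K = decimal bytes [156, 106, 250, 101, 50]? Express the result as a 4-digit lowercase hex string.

9da9

Key decimal bytes [156, 106, 250, 101, 50] = 9c 6a fa 65 32 is 5 bytes > B = 3, so hash it first: H(key) = c8 cf, then zero-pad to 3 bytes: K' = c8 cf 00.
K' ⊕ ipad = fe f9 36.  K' ⊕ opad = 94 93 5c.
Inner input = (K'⊕ipad) ∥ m = fe f9 36 ∥ 4b 6f 69 73.
Inner hash: even-index sum = 534 mod 256 = 22; odd-index sum = 429 mod 256 = 173 → 16 ad.
Outer input = (K'⊕opad) ∥ inner = 94 93 5c ∥ 16 ad.
Outer hash (tag): even-index sum = 413 mod 256 = 157; odd-index sum = 169 mod 256 = 169 → 9d a9.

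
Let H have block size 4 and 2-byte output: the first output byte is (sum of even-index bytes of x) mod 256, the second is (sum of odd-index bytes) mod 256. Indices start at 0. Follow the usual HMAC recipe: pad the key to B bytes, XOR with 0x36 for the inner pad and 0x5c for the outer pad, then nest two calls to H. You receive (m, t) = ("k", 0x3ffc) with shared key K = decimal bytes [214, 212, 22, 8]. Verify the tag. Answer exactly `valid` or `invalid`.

valid

Key decimal bytes [214, 212, 22, 8] = d6 d4 16 08 is exactly B = 4 bytes: K' = d6 d4 16 08.
K' ⊕ ipad = e0 e2 20 3e; K' ⊕ opad = 8a 88 4a 54.
Inner hash: even-index sum = 363 mod 256 = 107; odd-index sum = 288 mod 256 = 32 → 6b 20.
Outer hash (recomputed tag): even-index sum = 319 mod 256 = 63; odd-index sum = 252 mod 256 = 252 → 3f fc.
Recomputed tag = 3ffc; claimed = 3ffc → match.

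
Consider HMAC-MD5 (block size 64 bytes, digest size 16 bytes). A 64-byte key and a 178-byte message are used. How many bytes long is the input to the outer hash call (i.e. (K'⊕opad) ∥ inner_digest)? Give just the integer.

Key is 64 ≤ 64 bytes, zero-padded: |K'| = 64.
Outer input = (K'⊕opad) ∥ H(inner) → 64 + 16 = 80 bytes.

80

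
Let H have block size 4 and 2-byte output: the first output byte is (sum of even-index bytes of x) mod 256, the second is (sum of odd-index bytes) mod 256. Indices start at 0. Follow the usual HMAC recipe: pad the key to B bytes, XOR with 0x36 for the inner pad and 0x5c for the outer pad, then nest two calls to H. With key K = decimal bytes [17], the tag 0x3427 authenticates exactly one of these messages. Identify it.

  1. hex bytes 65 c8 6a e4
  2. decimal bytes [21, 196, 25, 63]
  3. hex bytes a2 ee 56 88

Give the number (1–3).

2

Key decimal bytes [17] = 11 is 1 byte ≤ B = 4; zero-pad to 4 bytes: K' = 11 00 00 00.
K' ⊕ ipad = 27 36 36 36; K' ⊕ opad = 4d 5c 5c 5c.
m1: inner = H(27 36 36 36 65 c8 6a e4) = 2c 18; tag = H(4d 5c 5c 5c 2c 18) = d5d0
m2: inner = H(27 36 36 36 15 c4 19 3f) = 8b 6f; tag = H(4d 5c 5c 5c 8b 6f) = 3427 ← matches
m3: inner = H(27 36 36 36 a2 ee 56 88) = 55 e2; tag = H(4d 5c 5c 5c 55 e2) = fe9a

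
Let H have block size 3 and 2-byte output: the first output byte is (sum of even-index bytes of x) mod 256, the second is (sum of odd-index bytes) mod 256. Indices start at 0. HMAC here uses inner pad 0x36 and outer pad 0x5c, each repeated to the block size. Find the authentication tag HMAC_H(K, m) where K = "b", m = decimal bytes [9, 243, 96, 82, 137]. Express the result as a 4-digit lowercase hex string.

Key "b" = 62 is 1 byte ≤ B = 3; zero-pad to 3 bytes: K' = 62 00 00.
K' ⊕ ipad = 54 36 36.  K' ⊕ opad = 3e 5c 5c.
Inner input = (K'⊕ipad) ∥ m = 54 36 36 ∥ 09 f3 60 52 89.
Inner hash: even-index sum = 463 mod 256 = 207; odd-index sum = 296 mod 256 = 40 → cf 28.
Outer input = (K'⊕opad) ∥ inner = 3e 5c 5c ∥ cf 28.
Outer hash (tag): even-index sum = 194 mod 256 = 194; odd-index sum = 299 mod 256 = 43 → c2 2b.

c22b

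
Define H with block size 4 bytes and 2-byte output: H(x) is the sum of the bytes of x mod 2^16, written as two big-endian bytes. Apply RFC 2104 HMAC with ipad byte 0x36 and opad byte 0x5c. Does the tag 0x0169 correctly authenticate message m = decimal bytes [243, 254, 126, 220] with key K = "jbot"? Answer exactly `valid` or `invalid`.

valid

Key "jbot" = 6a 62 6f 74 is exactly B = 4 bytes: K' = 6a 62 6f 74.
K' ⊕ ipad = 5c 54 59 42; K' ⊕ opad = 36 3e 33 28.
Inner hash: sum = 92+84+89+66+243+254+126+220 = 1174 → 04 96.
Outer hash (recomputed tag): sum = 54+62+51+40+4+150 = 361 → 01 69.
Recomputed tag = 0169; claimed = 0169 → match.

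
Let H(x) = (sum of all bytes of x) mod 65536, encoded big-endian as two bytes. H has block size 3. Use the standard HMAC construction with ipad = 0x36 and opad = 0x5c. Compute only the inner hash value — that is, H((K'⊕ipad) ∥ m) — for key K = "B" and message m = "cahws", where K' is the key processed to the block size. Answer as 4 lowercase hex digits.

Key "B" = 42 is 1 byte ≤ B = 3; zero-pad to 3 bytes: K' = 42 00 00.
K' ⊕ ipad = 74 36 36.
Inner input = 74 36 36 ∥ 63 61 68 77 73.
Inner hash: sum = 116+54+54+99+97+104+119+115 = 758 → 02 f6.

02f6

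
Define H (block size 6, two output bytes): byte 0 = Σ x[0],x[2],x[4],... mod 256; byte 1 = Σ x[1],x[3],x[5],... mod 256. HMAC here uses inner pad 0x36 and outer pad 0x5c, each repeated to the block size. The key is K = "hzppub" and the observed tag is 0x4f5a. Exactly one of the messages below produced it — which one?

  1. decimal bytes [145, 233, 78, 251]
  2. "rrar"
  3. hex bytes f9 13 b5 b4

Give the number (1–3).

1

Key "hzppub" = 68 7a 70 70 75 62 is exactly B = 6 bytes: K' = 68 7a 70 70 75 62.
K' ⊕ ipad = 5e 4c 46 46 43 54; K' ⊕ opad = 34 26 2c 2c 29 3e.
m1: inner = H(5e 4c 46 46 43 54 91 e9 4e fb) = c6 ca; tag = H(34 26 2c 2c 29 3e c6 ca) = 4f5a ← matches
m2: inner = H(5e 4c 46 46 43 54 72 72 61 72) = ba ca; tag = H(34 26 2c 2c 29 3e ba ca) = 435a
m3: inner = H(5e 4c 46 46 43 54 f9 13 b5 b4) = 95 ad; tag = H(34 26 2c 2c 29 3e 95 ad) = 1e3d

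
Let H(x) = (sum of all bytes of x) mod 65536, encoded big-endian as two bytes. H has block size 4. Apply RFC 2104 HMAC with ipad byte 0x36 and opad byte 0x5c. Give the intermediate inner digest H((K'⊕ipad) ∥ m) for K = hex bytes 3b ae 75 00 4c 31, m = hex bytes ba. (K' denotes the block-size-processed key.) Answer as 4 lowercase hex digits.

024a

Key hex bytes 3b ae 75 00 4c 31 is 6 bytes > B = 4, so hash it first: H(key) = 01 db, then zero-pad to 4 bytes: K' = 01 db 00 00.
K' ⊕ ipad = 37 ed 36 36.
Inner input = 37 ed 36 36 ∥ ba.
Inner hash: sum = 55+237+54+54+186 = 586 → 02 4a.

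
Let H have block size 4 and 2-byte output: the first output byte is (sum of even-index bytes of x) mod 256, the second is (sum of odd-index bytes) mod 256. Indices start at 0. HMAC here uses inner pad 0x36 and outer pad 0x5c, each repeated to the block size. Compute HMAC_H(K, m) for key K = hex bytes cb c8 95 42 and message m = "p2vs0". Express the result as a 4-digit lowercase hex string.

Key hex bytes cb c8 95 42 is exactly B = 4 bytes: K' = cb c8 95 42.
K' ⊕ ipad = fd fe a3 74.  K' ⊕ opad = 97 94 c9 1e.
Inner input = (K'⊕ipad) ∥ m = fd fe a3 74 ∥ 70 32 76 73 30.
Inner hash: even-index sum = 694 mod 256 = 182; odd-index sum = 535 mod 256 = 23 → b6 17.
Outer input = (K'⊕opad) ∥ inner = 97 94 c9 1e ∥ b6 17.
Outer hash (tag): even-index sum = 534 mod 256 = 22; odd-index sum = 201 mod 256 = 201 → 16 c9.

16c9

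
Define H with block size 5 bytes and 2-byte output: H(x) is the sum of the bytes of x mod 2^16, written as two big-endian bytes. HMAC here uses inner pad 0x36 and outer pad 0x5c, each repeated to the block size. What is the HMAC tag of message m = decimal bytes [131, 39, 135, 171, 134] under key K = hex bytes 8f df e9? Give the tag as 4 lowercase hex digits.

Key hex bytes 8f df e9 is 3 bytes ≤ B = 5; zero-pad to 5 bytes: K' = 8f df e9 00 00.
K' ⊕ ipad = b9 e9 df 36 36.  K' ⊕ opad = d3 83 b5 5c 5c.
Inner input = (K'⊕ipad) ∥ m = b9 e9 df 36 36 ∥ 83 27 87 ab 86.
Inner hash: sum = 185+233+223+54+54+131+39+135+171+134 = 1359 → 05 4f.
Outer input = (K'⊕opad) ∥ inner = d3 83 b5 5c 5c ∥ 05 4f.
Outer hash (tag): sum = 211+131+181+92+92+5+79 = 791 → 03 17.

0317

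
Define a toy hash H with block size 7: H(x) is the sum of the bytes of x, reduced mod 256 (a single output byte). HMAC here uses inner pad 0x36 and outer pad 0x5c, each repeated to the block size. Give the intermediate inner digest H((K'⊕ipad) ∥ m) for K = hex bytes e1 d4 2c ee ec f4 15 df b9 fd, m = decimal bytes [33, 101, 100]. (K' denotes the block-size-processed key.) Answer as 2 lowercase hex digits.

9d

Key hex bytes e1 d4 2c ee ec f4 15 df b9 fd is 10 bytes > B = 7, so hash it first: H(key) = 59, then zero-pad to 7 bytes: K' = 59 00 00 00 00 00 00.
K' ⊕ ipad = 6f 36 36 36 36 36 36.
Inner input = 6f 36 36 36 36 36 36 ∥ 21 65 64.
Inner hash: sum = 111+54+54+54+54+54+54+33+101+100 = 669; mod 256 = 157 → 9d.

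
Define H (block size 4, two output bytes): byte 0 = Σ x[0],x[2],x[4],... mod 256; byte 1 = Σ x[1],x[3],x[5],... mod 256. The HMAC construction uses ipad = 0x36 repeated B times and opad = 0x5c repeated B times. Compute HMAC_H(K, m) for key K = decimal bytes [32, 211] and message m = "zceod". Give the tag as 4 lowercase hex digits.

Key decimal bytes [32, 211] = 20 d3 is 2 bytes ≤ B = 4; zero-pad to 4 bytes: K' = 20 d3 00 00.
K' ⊕ ipad = 16 e5 36 36.  K' ⊕ opad = 7c 8f 5c 5c.
Inner input = (K'⊕ipad) ∥ m = 16 e5 36 36 ∥ 7a 63 65 6f 64.
Inner hash: even-index sum = 399 mod 256 = 143; odd-index sum = 493 mod 256 = 237 → 8f ed.
Outer input = (K'⊕opad) ∥ inner = 7c 8f 5c 5c ∥ 8f ed.
Outer hash (tag): even-index sum = 359 mod 256 = 103; odd-index sum = 472 mod 256 = 216 → 67 d8.

67d8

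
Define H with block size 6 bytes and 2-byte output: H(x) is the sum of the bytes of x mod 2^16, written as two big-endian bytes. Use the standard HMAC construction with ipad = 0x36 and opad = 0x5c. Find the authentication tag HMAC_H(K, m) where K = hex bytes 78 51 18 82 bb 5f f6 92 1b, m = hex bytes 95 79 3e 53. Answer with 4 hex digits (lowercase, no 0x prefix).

0305

Key hex bytes 78 51 18 82 bb 5f f6 92 1b is 9 bytes > B = 6, so hash it first: H(key) = 04 20, then zero-pad to 6 bytes: K' = 04 20 00 00 00 00.
K' ⊕ ipad = 32 16 36 36 36 36.  K' ⊕ opad = 58 7c 5c 5c 5c 5c.
Inner input = (K'⊕ipad) ∥ m = 32 16 36 36 36 36 ∥ 95 79 3e 53.
Inner hash: sum = 50+22+54+54+54+54+149+121+62+83 = 703 → 02 bf.
Outer input = (K'⊕opad) ∥ inner = 58 7c 5c 5c 5c 5c ∥ 02 bf.
Outer hash (tag): sum = 88+124+92+92+92+92+2+191 = 773 → 03 05.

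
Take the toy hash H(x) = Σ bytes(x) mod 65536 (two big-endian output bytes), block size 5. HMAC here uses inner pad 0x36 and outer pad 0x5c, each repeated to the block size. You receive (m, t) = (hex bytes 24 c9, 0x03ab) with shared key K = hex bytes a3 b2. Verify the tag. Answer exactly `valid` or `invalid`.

Key hex bytes a3 b2 is 2 bytes ≤ B = 5; zero-pad to 5 bytes: K' = a3 b2 00 00 00.
K' ⊕ ipad = 95 84 36 36 36; K' ⊕ opad = ff ee 5c 5c 5c.
Inner hash: sum = 149+132+54+54+54+36+201 = 680 → 02 a8.
Outer hash (recomputed tag): sum = 255+238+92+92+92+2+168 = 939 → 03 ab.
Recomputed tag = 03ab; claimed = 03ab → match.

valid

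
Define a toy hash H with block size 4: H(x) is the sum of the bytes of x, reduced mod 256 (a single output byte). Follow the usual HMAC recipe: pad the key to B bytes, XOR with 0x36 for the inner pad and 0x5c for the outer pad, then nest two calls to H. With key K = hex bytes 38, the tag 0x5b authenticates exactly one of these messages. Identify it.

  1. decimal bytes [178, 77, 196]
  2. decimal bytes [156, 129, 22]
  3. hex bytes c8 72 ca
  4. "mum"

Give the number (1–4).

Key hex bytes 38 is 1 byte ≤ B = 4; zero-pad to 4 bytes: K' = 38 00 00 00.
K' ⊕ ipad = 0e 36 36 36; K' ⊕ opad = 64 5c 5c 5c.
m1: inner = H(0e 36 36 36 b2 4d c4) = 73; tag = H(64 5c 5c 5c 73) = eb
m2: inner = H(0e 36 36 36 9c 81 16) = e3; tag = H(64 5c 5c 5c e3) = 5b ← matches
m3: inner = H(0e 36 36 36 c8 72 ca) = b4; tag = H(64 5c 5c 5c b4) = 2c
m4: inner = H(0e 36 36 36 6d 75 6d) = ff; tag = H(64 5c 5c 5c ff) = 77

2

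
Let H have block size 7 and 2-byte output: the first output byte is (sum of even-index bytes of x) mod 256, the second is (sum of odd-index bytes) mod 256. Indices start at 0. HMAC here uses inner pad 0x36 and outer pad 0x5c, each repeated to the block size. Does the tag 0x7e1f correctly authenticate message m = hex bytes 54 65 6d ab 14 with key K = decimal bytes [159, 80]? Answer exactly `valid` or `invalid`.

Key decimal bytes [159, 80] = 9f 50 is 2 bytes ≤ B = 7; zero-pad to 7 bytes: K' = 9f 50 00 00 00 00 00.
K' ⊕ ipad = a9 66 36 36 36 36 36; K' ⊕ opad = c3 0c 5c 5c 5c 5c 5c.
Inner hash: even-index sum = 603 mod 256 = 91; odd-index sum = 423 mod 256 = 167 → 5b a7.
Outer hash (recomputed tag): even-index sum = 638 mod 256 = 126; odd-index sum = 287 mod 256 = 31 → 7e 1f.
Recomputed tag = 7e1f; claimed = 7e1f → match.

valid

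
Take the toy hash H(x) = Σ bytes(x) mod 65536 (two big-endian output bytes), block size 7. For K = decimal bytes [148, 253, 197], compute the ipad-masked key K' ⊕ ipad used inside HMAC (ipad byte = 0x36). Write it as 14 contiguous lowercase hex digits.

a2cbf336363636

Key decimal bytes [148, 253, 197] = 94 fd c5 is 3 bytes ≤ B = 7; zero-pad to 7 bytes: K' = 94 fd c5 00 00 00 00.
XOR each byte with 0x36: 94⊕36=a2, fd⊕36=cb, c5⊕36=f3, 00⊕36=36, 00⊕36=36, 00⊕36=36, 00⊕36=36.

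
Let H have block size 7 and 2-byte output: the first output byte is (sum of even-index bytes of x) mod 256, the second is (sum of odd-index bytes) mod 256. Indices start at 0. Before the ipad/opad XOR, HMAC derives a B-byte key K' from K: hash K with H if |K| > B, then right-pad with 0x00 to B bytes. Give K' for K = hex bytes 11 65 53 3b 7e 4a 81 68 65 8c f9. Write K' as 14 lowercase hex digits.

c1de0000000000

|K| = 11 > B = 7, so first hash the key.
H(K): even-index sum = 705 mod 256 = 193; odd-index sum = 478 mod 256 = 222 → c1 de.
Zero-pad H(K) = c1 de to 7 bytes: K' = c1 de 00 00 00 00 00.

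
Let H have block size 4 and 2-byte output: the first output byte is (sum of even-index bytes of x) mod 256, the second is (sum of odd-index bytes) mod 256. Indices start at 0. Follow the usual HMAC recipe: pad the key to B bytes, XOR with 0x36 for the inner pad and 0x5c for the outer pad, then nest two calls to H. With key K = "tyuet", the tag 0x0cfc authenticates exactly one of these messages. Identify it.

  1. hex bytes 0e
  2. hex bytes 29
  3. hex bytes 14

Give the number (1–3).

1

Key "tyuet" = 74 79 75 65 74 is 5 bytes > B = 4, so hash it first: H(key) = 5d de, then zero-pad to 4 bytes: K' = 5d de 00 00.
K' ⊕ ipad = 6b e8 36 36; K' ⊕ opad = 01 82 5c 5c.
m1: inner = H(6b e8 36 36 0e) = af 1e; tag = H(01 82 5c 5c af 1e) = 0cfc ← matches
m2: inner = H(6b e8 36 36 29) = ca 1e; tag = H(01 82 5c 5c ca 1e) = 27fc
m3: inner = H(6b e8 36 36 14) = b5 1e; tag = H(01 82 5c 5c b5 1e) = 12fc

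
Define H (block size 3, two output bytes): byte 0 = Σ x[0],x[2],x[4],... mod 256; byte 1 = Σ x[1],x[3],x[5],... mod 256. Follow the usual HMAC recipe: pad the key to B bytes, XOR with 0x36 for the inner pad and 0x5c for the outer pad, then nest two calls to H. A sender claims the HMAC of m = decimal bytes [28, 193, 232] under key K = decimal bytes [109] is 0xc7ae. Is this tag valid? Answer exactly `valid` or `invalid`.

Key decimal bytes [109] = 6d is 1 byte ≤ B = 3; zero-pad to 3 bytes: K' = 6d 00 00.
K' ⊕ ipad = 5b 36 36; K' ⊕ opad = 31 5c 5c.
Inner hash: even-index sum = 338 mod 256 = 82; odd-index sum = 314 mod 256 = 58 → 52 3a.
Outer hash (recomputed tag): even-index sum = 199 mod 256 = 199; odd-index sum = 174 mod 256 = 174 → c7 ae.
Recomputed tag = c7ae; claimed = c7ae → match.

valid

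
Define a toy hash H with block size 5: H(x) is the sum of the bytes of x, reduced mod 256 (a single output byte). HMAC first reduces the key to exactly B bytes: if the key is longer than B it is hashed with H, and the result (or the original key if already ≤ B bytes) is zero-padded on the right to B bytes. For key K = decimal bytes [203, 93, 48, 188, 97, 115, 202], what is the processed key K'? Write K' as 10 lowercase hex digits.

b200000000

|K| = 7 > B = 5, so first hash the key.
H(K): sum = 203+93+48+188+97+115+202 = 946; mod 256 = 178 → b2.
Zero-pad H(K) = b2 to 5 bytes: K' = b2 00 00 00 00.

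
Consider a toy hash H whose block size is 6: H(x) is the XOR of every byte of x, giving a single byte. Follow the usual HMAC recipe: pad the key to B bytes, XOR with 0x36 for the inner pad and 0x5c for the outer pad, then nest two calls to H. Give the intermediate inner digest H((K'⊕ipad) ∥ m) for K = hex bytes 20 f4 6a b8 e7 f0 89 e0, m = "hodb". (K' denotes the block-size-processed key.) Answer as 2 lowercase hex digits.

79

Key hex bytes 20 f4 6a b8 e7 f0 89 e0 is 8 bytes > B = 6, so hash it first: H(key) = 78, then zero-pad to 6 bytes: K' = 78 00 00 00 00 00.
K' ⊕ ipad = 4e 36 36 36 36 36.
Inner input = 4e 36 36 36 36 36 ∥ 68 6f 64 62.
Inner hash: XOR 4e⊕36⊕36⊕36⊕36⊕36⊕68⊕6f⊕64⊕62 = 79.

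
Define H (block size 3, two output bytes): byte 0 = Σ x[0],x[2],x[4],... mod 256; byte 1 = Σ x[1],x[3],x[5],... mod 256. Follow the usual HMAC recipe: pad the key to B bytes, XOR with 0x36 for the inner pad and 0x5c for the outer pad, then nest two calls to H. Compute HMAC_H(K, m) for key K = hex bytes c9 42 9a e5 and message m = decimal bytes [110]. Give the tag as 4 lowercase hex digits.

1a06

Key hex bytes c9 42 9a e5 is 4 bytes > B = 3, so hash it first: H(key) = 63 27, then zero-pad to 3 bytes: K' = 63 27 00.
K' ⊕ ipad = 55 11 36.  K' ⊕ opad = 3f 7b 5c.
Inner input = (K'⊕ipad) ∥ m = 55 11 36 ∥ 6e.
Inner hash: even-index sum = 139 mod 256 = 139; odd-index sum = 127 mod 256 = 127 → 8b 7f.
Outer input = (K'⊕opad) ∥ inner = 3f 7b 5c ∥ 8b 7f.
Outer hash (tag): even-index sum = 282 mod 256 = 26; odd-index sum = 262 mod 256 = 6 → 1a 06.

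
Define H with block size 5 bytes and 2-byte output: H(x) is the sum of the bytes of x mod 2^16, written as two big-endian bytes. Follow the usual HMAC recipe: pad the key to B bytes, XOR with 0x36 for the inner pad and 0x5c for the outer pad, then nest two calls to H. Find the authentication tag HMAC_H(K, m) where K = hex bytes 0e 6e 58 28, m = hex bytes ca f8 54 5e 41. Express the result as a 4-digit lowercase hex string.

Key hex bytes 0e 6e 58 28 is 4 bytes ≤ B = 5; zero-pad to 5 bytes: K' = 0e 6e 58 28 00.
K' ⊕ ipad = 38 58 6e 1e 36.  K' ⊕ opad = 52 32 04 74 5c.
Inner input = (K'⊕ipad) ∥ m = 38 58 6e 1e 36 ∥ ca f8 54 5e 41.
Inner hash: sum = 56+88+110+30+54+202+248+84+94+65 = 1031 → 04 07.
Outer input = (K'⊕opad) ∥ inner = 52 32 04 74 5c ∥ 04 07.
Outer hash (tag): sum = 82+50+4+116+92+4+7 = 355 → 01 63.

0163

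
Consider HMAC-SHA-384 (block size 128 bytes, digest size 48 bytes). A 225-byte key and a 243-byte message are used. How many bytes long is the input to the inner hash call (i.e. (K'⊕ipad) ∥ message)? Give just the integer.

Key is 225 > 128 bytes, so it is hashed to 48 bytes then zero-padded to 128: |K'| = 128.
Inner input = (K'⊕ipad) ∥ m → 128 + 243 = 371 bytes.

371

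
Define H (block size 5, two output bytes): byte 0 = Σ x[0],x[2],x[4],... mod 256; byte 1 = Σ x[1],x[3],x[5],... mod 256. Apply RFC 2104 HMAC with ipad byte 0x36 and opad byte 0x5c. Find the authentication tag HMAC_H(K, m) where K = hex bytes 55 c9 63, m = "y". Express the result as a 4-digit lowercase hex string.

52df

Key hex bytes 55 c9 63 is 3 bytes ≤ B = 5; zero-pad to 5 bytes: K' = 55 c9 63 00 00.
K' ⊕ ipad = 63 ff 55 36 36.  K' ⊕ opad = 09 95 3f 5c 5c.
Inner input = (K'⊕ipad) ∥ m = 63 ff 55 36 36 ∥ 79.
Inner hash: even-index sum = 238 mod 256 = 238; odd-index sum = 430 mod 256 = 174 → ee ae.
Outer input = (K'⊕opad) ∥ inner = 09 95 3f 5c 5c ∥ ee ae.
Outer hash (tag): even-index sum = 338 mod 256 = 82; odd-index sum = 479 mod 256 = 223 → 52 df.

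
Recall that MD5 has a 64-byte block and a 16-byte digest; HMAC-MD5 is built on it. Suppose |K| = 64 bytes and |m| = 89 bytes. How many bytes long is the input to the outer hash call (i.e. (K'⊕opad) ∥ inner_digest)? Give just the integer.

80

Key is 64 ≤ 64 bytes, zero-padded: |K'| = 64.
Outer input = (K'⊕opad) ∥ H(inner) → 64 + 16 = 80 bytes.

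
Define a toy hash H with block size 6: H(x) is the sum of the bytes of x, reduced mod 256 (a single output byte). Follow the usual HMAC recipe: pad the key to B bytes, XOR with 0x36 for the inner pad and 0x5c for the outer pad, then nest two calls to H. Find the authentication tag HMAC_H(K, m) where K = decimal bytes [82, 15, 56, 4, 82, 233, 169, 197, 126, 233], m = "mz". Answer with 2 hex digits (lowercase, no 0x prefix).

Key decimal bytes [82, 15, 56, 4, 82, 233, 169, 197, 126, 233] = 52 0f 38 04 52 e9 a9 c5 7e e9 is 10 bytes > B = 6, so hash it first: H(key) = ad, then zero-pad to 6 bytes: K' = ad 00 00 00 00 00.
K' ⊕ ipad = 9b 36 36 36 36 36.  K' ⊕ opad = f1 5c 5c 5c 5c 5c.
Inner input = (K'⊕ipad) ∥ m = 9b 36 36 36 36 36 ∥ 6d 7a.
Inner hash: sum = 155+54+54+54+54+54+109+122 = 656; mod 256 = 144 → 90.
Outer input = (K'⊕opad) ∥ inner = f1 5c 5c 5c 5c 5c ∥ 90.
Outer hash (tag): sum = 241+92+92+92+92+92+144 = 845; mod 256 = 77 → 4d.

4d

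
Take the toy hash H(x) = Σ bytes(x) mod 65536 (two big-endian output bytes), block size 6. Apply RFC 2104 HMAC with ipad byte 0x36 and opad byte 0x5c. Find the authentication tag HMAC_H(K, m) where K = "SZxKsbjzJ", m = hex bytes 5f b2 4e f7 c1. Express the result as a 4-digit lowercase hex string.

Key "SZxKsbjzJ" = 53 5a 78 4b 73 62 6a 7a 4a is 9 bytes > B = 6, so hash it first: H(key) = 03 73, then zero-pad to 6 bytes: K' = 03 73 00 00 00 00.
K' ⊕ ipad = 35 45 36 36 36 36.  K' ⊕ opad = 5f 2f 5c 5c 5c 5c.
Inner input = (K'⊕ipad) ∥ m = 35 45 36 36 36 36 ∥ 5f b2 4e f7 c1.
Inner hash: sum = 53+69+54+54+54+54+95+178+78+247+193 = 1129 → 04 69.
Outer input = (K'⊕opad) ∥ inner = 5f 2f 5c 5c 5c 5c ∥ 04 69.
Outer hash (tag): sum = 95+47+92+92+92+92+4+105 = 619 → 02 6b.

026b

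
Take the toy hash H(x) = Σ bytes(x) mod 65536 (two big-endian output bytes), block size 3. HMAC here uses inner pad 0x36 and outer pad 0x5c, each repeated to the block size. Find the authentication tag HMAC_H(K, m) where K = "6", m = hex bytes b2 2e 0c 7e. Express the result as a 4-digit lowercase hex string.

01f9

Key "6" = 36 is 1 byte ≤ B = 3; zero-pad to 3 bytes: K' = 36 00 00.
K' ⊕ ipad = 00 36 36.  K' ⊕ opad = 6a 5c 5c.
Inner input = (K'⊕ipad) ∥ m = 00 36 36 ∥ b2 2e 0c 7e.
Inner hash: sum = 0+54+54+178+46+12+126 = 470 → 01 d6.
Outer input = (K'⊕opad) ∥ inner = 6a 5c 5c ∥ 01 d6.
Outer hash (tag): sum = 106+92+92+1+214 = 505 → 01 f9.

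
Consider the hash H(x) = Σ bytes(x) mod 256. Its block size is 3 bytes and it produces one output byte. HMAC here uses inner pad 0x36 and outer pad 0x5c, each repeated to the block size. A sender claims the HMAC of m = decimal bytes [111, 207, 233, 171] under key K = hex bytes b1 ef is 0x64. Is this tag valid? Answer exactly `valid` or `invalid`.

Key hex bytes b1 ef is 2 bytes ≤ B = 3; zero-pad to 3 bytes: K' = b1 ef 00.
K' ⊕ ipad = 87 d9 36; K' ⊕ opad = ed b3 5c.
Inner hash: sum = 135+217+54+111+207+233+171 = 1128; mod 256 = 104 → 68.
Outer hash (recomputed tag): sum = 237+179+92+104 = 612; mod 256 = 100 → 64.
Recomputed tag = 64; claimed = 64 → match.

valid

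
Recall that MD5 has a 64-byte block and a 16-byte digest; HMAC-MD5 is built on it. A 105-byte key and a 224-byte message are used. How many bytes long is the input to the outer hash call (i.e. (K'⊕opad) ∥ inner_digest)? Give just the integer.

Key is 105 > 64 bytes, so it is hashed to 16 bytes then zero-padded to 64: |K'| = 64.
Outer input = (K'⊕opad) ∥ H(inner) → 64 + 16 = 80 bytes.

80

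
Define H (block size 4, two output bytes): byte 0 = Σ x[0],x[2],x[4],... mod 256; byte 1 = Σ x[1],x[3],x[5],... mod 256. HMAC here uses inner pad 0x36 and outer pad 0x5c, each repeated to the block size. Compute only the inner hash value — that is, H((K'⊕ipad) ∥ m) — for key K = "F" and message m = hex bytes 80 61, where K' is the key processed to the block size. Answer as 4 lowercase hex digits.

Key "F" = 46 is 1 byte ≤ B = 4; zero-pad to 4 bytes: K' = 46 00 00 00.
K' ⊕ ipad = 70 36 36 36.
Inner input = 70 36 36 36 ∥ 80 61.
Inner hash: even-index sum = 294 mod 256 = 38; odd-index sum = 205 mod 256 = 205 → 26 cd.

26cd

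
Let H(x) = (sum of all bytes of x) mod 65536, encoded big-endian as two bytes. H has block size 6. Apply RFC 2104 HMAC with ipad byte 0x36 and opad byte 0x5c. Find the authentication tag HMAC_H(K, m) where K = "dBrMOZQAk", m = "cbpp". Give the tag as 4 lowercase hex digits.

Key "dBrMOZQAk" = 64 42 72 4d 4f 5a 51 41 6b is 9 bytes > B = 6, so hash it first: H(key) = 03 0b, then zero-pad to 6 bytes: K' = 03 0b 00 00 00 00.
K' ⊕ ipad = 35 3d 36 36 36 36.  K' ⊕ opad = 5f 57 5c 5c 5c 5c.
Inner input = (K'⊕ipad) ∥ m = 35 3d 36 36 36 36 ∥ 63 62 70 70.
Inner hash: sum = 53+61+54+54+54+54+99+98+112+112 = 751 → 02 ef.
Outer input = (K'⊕opad) ∥ inner = 5f 57 5c 5c 5c 5c ∥ 02 ef.
Outer hash (tag): sum = 95+87+92+92+92+92+2+239 = 791 → 03 17.

0317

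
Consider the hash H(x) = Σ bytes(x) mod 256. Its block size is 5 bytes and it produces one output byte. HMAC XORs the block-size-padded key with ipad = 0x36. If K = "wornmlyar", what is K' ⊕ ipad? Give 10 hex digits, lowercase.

dd36363636

Key "wornmlyar" = 77 6f 72 6e 6d 6c 79 61 72 is 9 bytes > B = 5, so hash it first: H(key) = eb, then zero-pad to 5 bytes: K' = eb 00 00 00 00.
XOR each byte with 0x36: eb⊕36=dd, 00⊕36=36, 00⊕36=36, 00⊕36=36, 00⊕36=36.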